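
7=7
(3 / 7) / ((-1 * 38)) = -3 / 266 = -0.01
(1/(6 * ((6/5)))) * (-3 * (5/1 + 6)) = -55/12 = -4.58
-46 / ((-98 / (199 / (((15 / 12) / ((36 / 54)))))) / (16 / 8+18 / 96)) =4577 / 42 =108.98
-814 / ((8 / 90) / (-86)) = 787545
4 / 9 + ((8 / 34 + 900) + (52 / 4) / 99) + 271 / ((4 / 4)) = 657386 / 561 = 1171.81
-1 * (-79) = 79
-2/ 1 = -2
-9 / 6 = -3 / 2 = -1.50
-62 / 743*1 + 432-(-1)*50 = 358064 / 743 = 481.92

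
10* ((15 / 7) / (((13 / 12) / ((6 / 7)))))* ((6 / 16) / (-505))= -810 / 64337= -0.01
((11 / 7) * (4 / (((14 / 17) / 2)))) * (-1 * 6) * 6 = -26928 / 49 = -549.55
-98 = -98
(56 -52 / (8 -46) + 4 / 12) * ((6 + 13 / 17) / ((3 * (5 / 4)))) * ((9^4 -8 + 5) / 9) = 661457368 / 8721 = 75846.50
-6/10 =-3/5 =-0.60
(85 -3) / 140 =0.59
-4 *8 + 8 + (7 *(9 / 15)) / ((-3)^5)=-9727 / 405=-24.02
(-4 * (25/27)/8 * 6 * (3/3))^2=625/81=7.72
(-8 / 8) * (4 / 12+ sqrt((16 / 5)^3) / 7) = -64 * sqrt(5) / 175 -1 / 3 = -1.15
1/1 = 1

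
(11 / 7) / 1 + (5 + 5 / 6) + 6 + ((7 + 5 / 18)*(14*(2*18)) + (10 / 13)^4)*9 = 39619800587 / 1199562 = 33028.56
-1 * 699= -699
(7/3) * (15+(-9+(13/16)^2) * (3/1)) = -5985/256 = -23.38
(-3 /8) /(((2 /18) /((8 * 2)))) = -54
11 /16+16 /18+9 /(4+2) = 443 /144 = 3.08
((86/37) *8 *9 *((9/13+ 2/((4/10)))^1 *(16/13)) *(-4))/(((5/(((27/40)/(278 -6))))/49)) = -8192016/71825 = -114.06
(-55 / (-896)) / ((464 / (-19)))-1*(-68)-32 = 14965739 / 415744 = 36.00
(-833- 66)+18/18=-898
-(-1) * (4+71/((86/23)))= 1977/86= 22.99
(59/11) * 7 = 413/11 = 37.55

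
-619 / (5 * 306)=-619 / 1530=-0.40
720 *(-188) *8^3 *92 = -6375997440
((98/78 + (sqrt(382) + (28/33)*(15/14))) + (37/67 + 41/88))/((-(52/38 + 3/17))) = -323*sqrt(382)/499 - 21495973/10431096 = -14.71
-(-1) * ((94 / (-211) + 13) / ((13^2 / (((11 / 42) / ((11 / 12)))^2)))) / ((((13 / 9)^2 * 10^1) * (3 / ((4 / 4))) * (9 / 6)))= 95364 / 1476460895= 0.00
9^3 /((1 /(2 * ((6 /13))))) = 672.92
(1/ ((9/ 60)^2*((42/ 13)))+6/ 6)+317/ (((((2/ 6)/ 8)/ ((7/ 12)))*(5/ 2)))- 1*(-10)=1700959/ 945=1799.96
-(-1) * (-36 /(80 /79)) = -711 /20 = -35.55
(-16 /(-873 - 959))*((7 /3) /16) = 7 /5496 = 0.00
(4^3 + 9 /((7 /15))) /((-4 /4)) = -583 /7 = -83.29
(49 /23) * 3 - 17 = -244 /23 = -10.61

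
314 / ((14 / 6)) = 942 / 7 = 134.57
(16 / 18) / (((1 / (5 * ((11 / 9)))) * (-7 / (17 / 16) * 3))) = -935 / 3402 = -0.27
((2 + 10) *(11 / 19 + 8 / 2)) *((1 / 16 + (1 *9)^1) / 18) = 4205 / 152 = 27.66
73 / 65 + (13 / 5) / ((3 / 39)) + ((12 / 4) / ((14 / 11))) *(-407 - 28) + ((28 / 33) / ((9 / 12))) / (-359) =-6406605503 / 6468462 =-990.44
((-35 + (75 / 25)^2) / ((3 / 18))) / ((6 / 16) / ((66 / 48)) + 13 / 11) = -429 / 4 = -107.25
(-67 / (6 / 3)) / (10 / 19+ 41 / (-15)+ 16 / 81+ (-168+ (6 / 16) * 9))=2062260 / 10258019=0.20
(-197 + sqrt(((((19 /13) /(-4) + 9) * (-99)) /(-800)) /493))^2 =795926063651 /20508800 - 591 * sqrt(63308102) /256360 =38790.66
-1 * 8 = -8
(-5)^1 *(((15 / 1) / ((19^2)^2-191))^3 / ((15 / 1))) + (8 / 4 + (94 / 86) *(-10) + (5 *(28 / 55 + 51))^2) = 50273605847211874741 / 758037572059768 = 66320.73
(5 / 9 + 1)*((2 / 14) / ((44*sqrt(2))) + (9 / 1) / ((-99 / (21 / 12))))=-49 / 198 + sqrt(2) / 396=-0.24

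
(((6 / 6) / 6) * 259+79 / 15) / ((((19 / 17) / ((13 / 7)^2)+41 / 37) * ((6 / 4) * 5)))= 154455353 / 34254000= 4.51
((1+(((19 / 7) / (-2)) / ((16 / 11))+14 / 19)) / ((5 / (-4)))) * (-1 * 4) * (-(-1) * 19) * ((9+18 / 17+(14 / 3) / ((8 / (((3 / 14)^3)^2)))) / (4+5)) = 279665747647 / 5120084480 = 54.62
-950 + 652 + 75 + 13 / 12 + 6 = -2591 / 12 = -215.92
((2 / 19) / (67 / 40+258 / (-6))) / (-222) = 40 / 3486177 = 0.00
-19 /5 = -3.80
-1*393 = -393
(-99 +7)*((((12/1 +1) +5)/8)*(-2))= 414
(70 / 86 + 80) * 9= 31275 / 43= 727.33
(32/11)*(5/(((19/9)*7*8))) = 180/1463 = 0.12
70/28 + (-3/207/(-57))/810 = 2.50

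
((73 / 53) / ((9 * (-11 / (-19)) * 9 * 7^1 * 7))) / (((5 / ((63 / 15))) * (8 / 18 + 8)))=73 / 1224300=0.00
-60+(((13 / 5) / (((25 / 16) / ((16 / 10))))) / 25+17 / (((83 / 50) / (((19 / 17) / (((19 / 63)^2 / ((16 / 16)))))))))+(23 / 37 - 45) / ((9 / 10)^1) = 136515240874 / 8205328125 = 16.64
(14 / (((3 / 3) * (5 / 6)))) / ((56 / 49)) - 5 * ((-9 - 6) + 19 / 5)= 707 / 10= 70.70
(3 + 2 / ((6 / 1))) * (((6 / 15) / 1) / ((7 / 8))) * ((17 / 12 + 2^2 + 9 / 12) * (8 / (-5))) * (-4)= 60.14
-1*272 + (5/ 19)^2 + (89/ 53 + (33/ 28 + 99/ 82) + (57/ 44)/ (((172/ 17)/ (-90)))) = -279.39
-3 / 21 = -1 / 7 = -0.14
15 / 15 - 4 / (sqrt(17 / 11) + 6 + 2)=4 * sqrt(187) / 687 + 335 / 687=0.57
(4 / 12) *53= 53 / 3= 17.67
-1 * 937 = -937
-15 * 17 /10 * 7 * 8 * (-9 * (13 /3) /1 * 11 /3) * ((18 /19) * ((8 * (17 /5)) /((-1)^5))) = -499891392 /95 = -5262014.65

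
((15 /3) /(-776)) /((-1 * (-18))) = -5 /13968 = -0.00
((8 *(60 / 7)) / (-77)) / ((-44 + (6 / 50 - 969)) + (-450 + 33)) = 12000 / 19267633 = 0.00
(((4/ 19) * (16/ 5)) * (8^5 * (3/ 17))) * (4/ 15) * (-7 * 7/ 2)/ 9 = -205520896/ 72675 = -2827.94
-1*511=-511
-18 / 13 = -1.38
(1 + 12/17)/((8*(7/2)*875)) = 29/416500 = 0.00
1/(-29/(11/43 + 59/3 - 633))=79087/3741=21.14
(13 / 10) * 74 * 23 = 2212.60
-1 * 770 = -770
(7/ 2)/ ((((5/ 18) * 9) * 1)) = 7/ 5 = 1.40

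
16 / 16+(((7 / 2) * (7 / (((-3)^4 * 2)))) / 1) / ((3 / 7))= 1315 / 972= 1.35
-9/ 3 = -3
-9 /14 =-0.64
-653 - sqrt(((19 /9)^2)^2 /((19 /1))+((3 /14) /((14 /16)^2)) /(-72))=-654.02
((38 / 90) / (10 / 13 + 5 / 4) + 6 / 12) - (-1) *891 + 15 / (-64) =269581957 / 302400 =891.47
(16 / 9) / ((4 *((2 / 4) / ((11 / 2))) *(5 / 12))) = 176 / 15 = 11.73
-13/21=-0.62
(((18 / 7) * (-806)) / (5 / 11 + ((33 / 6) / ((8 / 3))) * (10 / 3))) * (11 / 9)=-345.61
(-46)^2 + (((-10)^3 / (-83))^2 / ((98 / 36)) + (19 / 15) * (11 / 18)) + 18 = 199426447229 / 91141470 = 2188.10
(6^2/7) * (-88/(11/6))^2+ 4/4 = 82951/7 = 11850.14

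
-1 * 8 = -8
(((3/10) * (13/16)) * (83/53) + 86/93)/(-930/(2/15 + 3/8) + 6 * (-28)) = -0.00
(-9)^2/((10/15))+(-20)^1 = 101.50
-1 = -1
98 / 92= 49 / 46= 1.07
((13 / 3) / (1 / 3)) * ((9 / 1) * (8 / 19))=936 / 19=49.26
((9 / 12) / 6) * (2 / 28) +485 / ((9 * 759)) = 61151 / 765072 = 0.08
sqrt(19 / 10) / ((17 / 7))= 7 * sqrt(190) / 170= 0.57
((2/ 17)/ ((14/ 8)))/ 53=8/ 6307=0.00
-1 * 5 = -5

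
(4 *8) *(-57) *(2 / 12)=-304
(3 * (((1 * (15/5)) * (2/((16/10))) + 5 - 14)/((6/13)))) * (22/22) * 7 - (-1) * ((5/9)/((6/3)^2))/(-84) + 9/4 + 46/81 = -2141525/9072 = -236.06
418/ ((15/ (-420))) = -11704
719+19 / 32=23027 / 32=719.59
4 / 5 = 0.80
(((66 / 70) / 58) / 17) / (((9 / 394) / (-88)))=-190696 / 51765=-3.68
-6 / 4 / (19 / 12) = -18 / 19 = -0.95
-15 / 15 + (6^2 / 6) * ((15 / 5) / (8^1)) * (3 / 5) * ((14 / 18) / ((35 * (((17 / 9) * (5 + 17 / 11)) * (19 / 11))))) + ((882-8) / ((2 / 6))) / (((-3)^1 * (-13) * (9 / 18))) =448328719 / 3359200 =133.46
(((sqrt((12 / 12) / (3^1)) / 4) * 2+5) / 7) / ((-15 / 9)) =-3 / 7 - sqrt(3) / 70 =-0.45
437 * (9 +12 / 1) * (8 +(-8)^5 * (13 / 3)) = -1303011640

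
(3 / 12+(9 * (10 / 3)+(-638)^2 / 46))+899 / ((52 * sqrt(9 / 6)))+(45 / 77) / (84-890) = 899 * sqrt(6) / 156+25348321931 / 2854852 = 8893.15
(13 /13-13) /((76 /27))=-81 /19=-4.26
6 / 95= 0.06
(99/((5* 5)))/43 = 99/1075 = 0.09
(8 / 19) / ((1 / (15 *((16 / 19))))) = 1920 / 361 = 5.32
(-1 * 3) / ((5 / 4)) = -12 / 5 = -2.40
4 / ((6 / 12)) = 8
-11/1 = -11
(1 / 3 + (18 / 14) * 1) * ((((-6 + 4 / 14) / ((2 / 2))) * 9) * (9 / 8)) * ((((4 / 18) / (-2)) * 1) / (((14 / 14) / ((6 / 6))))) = 510 / 49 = 10.41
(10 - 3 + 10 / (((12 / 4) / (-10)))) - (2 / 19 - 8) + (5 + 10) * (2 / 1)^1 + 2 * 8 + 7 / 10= 16109 / 570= 28.26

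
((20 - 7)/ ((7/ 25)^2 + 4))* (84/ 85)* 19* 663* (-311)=-31456561500/ 2549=-12340745.98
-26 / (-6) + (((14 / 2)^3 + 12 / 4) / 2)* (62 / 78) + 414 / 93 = 58958 / 403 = 146.30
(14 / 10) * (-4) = -28 / 5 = -5.60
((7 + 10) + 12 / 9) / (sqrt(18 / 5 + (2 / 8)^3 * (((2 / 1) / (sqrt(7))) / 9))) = 220 * sqrt(70) / sqrt(5 * sqrt(7) + 36288) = 9.66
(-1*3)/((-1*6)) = 0.50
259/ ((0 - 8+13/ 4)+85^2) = 0.04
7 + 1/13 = 7.08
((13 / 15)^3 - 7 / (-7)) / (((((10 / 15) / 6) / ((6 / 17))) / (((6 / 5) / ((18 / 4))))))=44576 / 31875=1.40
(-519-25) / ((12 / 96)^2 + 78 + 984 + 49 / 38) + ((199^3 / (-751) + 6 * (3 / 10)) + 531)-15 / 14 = -677153601784141 / 67971906030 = -9962.26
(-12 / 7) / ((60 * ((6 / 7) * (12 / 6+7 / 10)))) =-1 / 81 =-0.01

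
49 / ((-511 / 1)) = -7 / 73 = -0.10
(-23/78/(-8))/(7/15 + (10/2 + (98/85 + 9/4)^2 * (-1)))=-166175/27561391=-0.01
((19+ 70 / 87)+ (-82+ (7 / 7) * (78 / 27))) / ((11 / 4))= -61916 / 2871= -21.57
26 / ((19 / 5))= 130 / 19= 6.84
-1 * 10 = -10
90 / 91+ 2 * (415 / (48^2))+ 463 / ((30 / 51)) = 413273561 / 524160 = 788.45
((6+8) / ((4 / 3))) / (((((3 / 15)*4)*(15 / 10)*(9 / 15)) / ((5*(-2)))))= -875 / 6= -145.83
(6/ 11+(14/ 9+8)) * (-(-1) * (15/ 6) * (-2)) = -5000/ 99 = -50.51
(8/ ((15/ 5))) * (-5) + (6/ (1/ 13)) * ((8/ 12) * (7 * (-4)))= -4408/ 3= -1469.33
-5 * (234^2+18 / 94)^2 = -33115566393405 / 2209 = -14991202532.10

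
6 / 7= 0.86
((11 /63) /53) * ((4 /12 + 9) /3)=44 /4293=0.01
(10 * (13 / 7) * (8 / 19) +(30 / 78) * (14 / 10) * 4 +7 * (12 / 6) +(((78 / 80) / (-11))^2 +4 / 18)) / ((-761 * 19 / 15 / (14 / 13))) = -0.03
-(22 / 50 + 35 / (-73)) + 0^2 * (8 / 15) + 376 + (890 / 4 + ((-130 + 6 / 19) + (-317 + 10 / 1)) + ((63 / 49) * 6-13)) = 76006677 / 485450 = 156.57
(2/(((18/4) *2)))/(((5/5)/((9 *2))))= 4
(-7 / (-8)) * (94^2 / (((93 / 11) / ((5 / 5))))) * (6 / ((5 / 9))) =9876.37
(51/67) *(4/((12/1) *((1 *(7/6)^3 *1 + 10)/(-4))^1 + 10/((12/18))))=-14688/95341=-0.15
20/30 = 2/3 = 0.67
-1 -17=-18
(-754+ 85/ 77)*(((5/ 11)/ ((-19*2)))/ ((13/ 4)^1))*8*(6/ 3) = 9275680/ 209209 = 44.34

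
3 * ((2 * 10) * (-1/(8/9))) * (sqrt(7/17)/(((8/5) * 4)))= -675 * sqrt(119)/1088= -6.77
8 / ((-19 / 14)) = -112 / 19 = -5.89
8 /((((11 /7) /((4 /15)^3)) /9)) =3584 /4125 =0.87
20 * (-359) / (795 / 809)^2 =-939834716 / 126405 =-7435.11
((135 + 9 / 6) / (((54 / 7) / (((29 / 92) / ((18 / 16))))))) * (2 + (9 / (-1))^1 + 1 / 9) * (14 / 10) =-4008641 / 83835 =-47.82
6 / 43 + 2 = 92 / 43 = 2.14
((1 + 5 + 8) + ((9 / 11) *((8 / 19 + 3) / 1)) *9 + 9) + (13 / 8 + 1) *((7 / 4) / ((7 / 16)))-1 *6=22025 / 418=52.69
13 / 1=13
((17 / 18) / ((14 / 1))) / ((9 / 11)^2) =2057 / 20412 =0.10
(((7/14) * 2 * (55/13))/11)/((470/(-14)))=-7/611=-0.01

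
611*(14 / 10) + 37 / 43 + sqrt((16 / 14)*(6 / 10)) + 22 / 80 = 2*sqrt(210) / 35 + 1473241 / 1720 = 857.36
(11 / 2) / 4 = 11 / 8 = 1.38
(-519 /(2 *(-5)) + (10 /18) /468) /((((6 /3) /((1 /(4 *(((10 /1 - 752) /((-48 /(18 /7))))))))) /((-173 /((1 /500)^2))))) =-1181848418750 /167427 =-7058887.87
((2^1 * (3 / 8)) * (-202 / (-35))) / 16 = 303 / 1120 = 0.27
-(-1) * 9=9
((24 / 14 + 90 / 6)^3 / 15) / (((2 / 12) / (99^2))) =31394818026 / 1715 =18306016.34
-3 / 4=-0.75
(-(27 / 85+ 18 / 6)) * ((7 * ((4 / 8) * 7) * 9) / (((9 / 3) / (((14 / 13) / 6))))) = -48363 / 1105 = -43.77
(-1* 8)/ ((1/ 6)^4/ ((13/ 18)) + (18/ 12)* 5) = -7488/ 7021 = -1.07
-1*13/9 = -13/9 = -1.44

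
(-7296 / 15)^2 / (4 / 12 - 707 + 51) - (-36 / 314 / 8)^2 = -6997903198023 / 19393833200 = -360.83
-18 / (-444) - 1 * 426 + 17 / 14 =-110009 / 259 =-424.75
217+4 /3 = 655 /3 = 218.33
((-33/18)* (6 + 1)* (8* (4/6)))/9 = -616/81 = -7.60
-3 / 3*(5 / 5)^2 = -1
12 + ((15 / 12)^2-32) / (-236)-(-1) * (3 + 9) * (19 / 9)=424373 / 11328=37.46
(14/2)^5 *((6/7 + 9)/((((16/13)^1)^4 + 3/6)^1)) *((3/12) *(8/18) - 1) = -25235585648/478899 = -52695.01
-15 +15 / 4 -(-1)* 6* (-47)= -1173 / 4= -293.25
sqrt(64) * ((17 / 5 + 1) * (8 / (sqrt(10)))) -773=-773 + 704 * sqrt(10) / 25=-683.95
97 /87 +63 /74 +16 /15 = 97631 /32190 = 3.03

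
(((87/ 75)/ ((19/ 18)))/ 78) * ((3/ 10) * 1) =261/ 61750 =0.00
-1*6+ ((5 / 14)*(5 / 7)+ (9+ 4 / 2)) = 515 / 98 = 5.26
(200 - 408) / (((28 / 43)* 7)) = -2236 / 49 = -45.63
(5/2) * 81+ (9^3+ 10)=1883/2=941.50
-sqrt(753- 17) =-4*sqrt(46) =-27.13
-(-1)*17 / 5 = 17 / 5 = 3.40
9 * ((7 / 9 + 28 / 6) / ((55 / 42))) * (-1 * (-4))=8232 / 55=149.67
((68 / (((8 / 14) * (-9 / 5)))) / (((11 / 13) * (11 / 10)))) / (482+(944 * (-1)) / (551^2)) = -11741768675 / 79679264841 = -0.15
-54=-54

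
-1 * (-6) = 6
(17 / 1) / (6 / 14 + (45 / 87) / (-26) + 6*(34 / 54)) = 807534 / 198865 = 4.06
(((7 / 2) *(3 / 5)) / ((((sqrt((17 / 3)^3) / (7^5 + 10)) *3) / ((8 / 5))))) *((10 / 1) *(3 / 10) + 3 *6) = 29322.05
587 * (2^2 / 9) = 2348 / 9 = 260.89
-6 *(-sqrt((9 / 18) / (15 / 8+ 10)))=1.23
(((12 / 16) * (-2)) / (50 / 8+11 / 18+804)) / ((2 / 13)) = -351 / 29191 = -0.01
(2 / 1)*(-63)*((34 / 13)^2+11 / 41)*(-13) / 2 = 3103065 / 533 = 5821.89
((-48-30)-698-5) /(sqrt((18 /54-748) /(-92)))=-1562 * sqrt(154767) /2243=-273.96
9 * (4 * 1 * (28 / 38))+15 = 789 / 19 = 41.53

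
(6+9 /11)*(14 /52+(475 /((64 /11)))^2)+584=26961249727 /585728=46030.32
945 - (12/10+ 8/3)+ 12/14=98909/105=941.99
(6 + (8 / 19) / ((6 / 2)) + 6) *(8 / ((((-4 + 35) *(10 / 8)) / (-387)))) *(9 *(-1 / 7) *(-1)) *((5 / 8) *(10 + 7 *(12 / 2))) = -167109696 / 4123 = -40531.09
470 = 470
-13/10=-1.30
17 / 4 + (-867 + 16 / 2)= -3419 / 4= -854.75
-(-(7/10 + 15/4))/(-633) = -89/12660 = -0.01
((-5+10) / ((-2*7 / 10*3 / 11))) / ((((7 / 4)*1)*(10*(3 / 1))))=-110 / 441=-0.25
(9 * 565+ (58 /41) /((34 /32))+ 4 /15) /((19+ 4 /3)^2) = 159541149 /12967685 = 12.30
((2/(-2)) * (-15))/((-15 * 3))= -0.33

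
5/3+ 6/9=2.33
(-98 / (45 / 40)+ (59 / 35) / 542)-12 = -16920709 / 170730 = -99.11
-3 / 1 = -3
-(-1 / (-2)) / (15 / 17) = -17 / 30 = -0.57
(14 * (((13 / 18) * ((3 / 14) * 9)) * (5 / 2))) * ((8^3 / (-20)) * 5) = -6240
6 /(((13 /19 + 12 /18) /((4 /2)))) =684 /77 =8.88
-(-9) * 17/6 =51/2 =25.50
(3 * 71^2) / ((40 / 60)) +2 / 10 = 22684.70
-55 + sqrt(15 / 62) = -54.51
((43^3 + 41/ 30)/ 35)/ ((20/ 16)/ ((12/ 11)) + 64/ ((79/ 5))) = 1507478632/ 3448375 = 437.16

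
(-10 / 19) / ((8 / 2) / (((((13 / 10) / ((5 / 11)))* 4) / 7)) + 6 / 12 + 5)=-0.07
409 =409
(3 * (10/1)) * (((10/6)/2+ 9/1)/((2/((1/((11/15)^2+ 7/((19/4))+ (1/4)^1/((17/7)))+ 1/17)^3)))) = 50610349598529446504435/2281787809632026987618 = 22.18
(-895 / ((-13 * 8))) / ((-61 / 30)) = -13425 / 3172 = -4.23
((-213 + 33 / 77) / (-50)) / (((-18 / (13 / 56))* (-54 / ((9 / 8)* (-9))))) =-403 / 39200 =-0.01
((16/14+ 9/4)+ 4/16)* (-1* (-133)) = 969/2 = 484.50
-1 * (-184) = 184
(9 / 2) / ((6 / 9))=27 / 4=6.75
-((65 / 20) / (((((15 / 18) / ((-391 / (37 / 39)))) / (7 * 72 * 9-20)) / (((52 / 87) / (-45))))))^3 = -467059521116952152572326700544 / 521174257171875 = -896167672692481.69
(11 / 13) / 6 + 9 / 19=911 / 1482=0.61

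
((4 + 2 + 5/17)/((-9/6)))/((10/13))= -5.45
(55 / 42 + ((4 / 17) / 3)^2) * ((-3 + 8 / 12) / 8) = -47909 / 124848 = -0.38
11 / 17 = 0.65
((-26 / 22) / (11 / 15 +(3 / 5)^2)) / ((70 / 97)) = -18915 / 12628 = -1.50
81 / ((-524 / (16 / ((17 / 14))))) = -4536 / 2227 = -2.04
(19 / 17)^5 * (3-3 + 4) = 9904396 / 1419857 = 6.98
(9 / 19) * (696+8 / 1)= 6336 / 19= 333.47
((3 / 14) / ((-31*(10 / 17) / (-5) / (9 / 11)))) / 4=459 / 38192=0.01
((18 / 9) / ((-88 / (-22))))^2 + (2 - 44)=-167 / 4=-41.75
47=47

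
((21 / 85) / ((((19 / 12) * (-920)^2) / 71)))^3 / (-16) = -89494571817 / 638534772877358464000000000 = -0.00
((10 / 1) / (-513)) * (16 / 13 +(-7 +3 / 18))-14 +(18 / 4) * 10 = 32758 / 1053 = 31.11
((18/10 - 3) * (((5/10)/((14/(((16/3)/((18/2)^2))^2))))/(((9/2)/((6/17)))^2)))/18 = -0.00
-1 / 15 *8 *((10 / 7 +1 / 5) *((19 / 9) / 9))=-0.20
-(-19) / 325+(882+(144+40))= 346469 / 325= 1066.06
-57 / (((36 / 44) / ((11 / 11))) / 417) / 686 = -29051 / 686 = -42.35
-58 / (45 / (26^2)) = -39208 / 45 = -871.29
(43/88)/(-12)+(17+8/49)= 885989/51744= 17.12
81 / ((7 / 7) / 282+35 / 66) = 13959 / 92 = 151.73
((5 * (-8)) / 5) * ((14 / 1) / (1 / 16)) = -1792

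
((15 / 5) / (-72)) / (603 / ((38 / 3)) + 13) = -0.00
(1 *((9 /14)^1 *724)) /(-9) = -362 /7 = -51.71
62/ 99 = 0.63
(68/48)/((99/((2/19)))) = 17/11286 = 0.00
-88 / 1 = -88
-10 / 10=-1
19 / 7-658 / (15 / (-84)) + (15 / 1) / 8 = 1033029 / 280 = 3689.39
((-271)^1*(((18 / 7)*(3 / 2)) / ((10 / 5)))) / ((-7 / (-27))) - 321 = -229017 / 98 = -2336.91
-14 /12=-7 /6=-1.17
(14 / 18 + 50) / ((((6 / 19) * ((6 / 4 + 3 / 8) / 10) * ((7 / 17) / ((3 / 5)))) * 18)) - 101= -268561 / 8505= -31.58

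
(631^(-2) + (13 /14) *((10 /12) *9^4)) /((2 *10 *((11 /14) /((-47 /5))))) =-2660227118201 /875954200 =-3036.95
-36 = -36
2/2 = 1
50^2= 2500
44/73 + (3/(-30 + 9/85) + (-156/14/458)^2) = 11416258474/22697356297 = 0.50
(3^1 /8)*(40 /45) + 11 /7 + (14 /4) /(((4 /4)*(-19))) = 1373 /798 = 1.72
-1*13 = -13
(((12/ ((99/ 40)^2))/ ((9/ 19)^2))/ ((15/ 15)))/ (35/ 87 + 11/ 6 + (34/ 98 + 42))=6566156800/ 33529211199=0.20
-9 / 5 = -1.80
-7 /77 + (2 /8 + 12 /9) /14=41 /1848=0.02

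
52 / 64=13 / 16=0.81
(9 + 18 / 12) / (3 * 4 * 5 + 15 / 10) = 7 / 41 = 0.17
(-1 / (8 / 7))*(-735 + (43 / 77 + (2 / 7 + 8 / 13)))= 641.85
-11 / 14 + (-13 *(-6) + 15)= 1291 / 14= 92.21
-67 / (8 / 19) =-1273 / 8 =-159.12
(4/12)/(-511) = -1/1533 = -0.00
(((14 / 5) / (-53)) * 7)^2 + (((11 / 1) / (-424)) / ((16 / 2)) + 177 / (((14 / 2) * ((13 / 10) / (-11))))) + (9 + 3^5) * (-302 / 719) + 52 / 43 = -4026852015760393 / 12644756196800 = -318.46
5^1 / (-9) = -0.56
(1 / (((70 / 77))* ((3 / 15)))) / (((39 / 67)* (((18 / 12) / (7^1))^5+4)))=198188144 / 83910021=2.36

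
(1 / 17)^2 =1 / 289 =0.00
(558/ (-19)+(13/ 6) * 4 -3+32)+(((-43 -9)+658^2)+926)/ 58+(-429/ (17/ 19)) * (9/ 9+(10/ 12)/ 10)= 783325187/ 112404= 6968.84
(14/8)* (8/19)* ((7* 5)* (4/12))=490/57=8.60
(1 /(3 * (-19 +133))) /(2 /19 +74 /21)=7 /8688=0.00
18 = 18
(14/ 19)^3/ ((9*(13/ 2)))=5488/ 802503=0.01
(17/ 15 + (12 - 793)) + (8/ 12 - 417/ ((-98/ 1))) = -379723/ 490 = -774.94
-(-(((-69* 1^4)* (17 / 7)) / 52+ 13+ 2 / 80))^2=-1273133761 / 13249600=-96.09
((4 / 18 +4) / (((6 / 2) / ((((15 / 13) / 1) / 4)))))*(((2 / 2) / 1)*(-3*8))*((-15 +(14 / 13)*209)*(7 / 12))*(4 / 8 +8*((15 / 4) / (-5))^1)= 19977265 / 3042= 6567.15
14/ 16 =7/ 8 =0.88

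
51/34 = 3/2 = 1.50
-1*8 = -8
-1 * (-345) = 345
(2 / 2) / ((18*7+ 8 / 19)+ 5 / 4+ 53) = 76 / 13731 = 0.01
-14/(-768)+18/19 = 7045/7296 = 0.97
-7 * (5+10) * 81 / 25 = -1701 / 5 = -340.20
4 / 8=0.50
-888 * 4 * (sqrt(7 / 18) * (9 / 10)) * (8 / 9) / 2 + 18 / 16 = 9 / 8 - 1184 * sqrt(14) / 5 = -884.90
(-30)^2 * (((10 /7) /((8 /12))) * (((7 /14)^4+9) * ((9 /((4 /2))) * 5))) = 22021875 /56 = 393247.77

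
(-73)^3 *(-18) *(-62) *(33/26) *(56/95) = -324816280.27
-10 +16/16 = -9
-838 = -838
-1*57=-57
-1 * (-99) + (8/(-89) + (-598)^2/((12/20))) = 159160189/267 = 596105.58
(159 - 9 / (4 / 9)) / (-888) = -5 / 32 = -0.16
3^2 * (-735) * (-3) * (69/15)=91287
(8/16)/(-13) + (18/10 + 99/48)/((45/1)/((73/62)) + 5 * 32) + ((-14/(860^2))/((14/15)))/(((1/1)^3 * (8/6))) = -1056843677/55650462400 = -0.02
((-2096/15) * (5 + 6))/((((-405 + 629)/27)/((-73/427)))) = 946737/29890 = 31.67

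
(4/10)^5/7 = 32/21875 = 0.00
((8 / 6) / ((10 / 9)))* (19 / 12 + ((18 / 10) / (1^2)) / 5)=583 / 250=2.33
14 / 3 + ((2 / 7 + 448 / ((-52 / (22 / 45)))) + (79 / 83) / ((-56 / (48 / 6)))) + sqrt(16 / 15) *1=205441 / 339885 + 4 *sqrt(15) / 15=1.64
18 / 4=9 / 2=4.50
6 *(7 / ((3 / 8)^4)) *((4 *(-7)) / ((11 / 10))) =-16056320 / 297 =-54061.68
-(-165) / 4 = 165 / 4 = 41.25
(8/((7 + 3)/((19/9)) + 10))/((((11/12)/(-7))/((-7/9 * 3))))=532/55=9.67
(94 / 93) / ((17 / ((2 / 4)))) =47 / 1581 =0.03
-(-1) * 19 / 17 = 19 / 17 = 1.12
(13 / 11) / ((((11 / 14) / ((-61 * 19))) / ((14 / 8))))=-738283 / 242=-3050.76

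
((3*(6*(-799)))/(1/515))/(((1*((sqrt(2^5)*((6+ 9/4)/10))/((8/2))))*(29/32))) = -1580102400*sqrt(2)/319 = -7005022.71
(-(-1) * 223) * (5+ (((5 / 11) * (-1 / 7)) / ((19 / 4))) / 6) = 4891505 / 4389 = 1114.49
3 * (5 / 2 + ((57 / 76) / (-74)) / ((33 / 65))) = 24225 / 3256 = 7.44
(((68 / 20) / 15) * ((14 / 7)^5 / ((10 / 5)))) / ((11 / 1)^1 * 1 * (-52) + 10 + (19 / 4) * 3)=-1088 / 164325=-0.01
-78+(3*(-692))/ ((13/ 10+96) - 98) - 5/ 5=20207/ 7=2886.71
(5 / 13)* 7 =35 / 13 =2.69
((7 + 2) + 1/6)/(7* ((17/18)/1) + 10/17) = 2805/2203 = 1.27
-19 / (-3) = 6.33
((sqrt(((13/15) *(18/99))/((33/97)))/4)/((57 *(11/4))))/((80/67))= 67 *sqrt(12610)/8276400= 0.00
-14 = -14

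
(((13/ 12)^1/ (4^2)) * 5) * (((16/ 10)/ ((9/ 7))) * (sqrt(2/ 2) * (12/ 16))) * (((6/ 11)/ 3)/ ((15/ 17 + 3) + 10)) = 1547/ 373824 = 0.00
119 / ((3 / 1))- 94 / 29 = 3169 / 87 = 36.43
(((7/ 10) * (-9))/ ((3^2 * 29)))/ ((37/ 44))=-154/ 5365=-0.03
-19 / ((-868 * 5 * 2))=19 / 8680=0.00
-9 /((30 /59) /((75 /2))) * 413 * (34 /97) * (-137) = 2553783435 /194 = 13163832.14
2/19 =0.11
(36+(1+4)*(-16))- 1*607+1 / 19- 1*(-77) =-10905 / 19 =-573.95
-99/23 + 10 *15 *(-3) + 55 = -9184/23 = -399.30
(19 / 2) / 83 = 19 / 166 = 0.11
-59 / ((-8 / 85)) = 5015 / 8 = 626.88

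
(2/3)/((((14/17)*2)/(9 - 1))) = 68/21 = 3.24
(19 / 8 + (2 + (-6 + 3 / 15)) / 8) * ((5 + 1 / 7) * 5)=342 / 7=48.86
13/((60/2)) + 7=223/30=7.43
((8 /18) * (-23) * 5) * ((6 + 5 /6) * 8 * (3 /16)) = -4715 /9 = -523.89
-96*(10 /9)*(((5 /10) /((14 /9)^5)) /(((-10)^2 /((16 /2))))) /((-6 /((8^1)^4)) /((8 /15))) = 71663616 /420175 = 170.56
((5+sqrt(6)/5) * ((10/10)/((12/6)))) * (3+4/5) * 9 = 171 * sqrt(6)/50+171/2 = 93.88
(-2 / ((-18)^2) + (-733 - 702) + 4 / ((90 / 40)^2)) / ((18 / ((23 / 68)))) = -5343889 / 198288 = -26.95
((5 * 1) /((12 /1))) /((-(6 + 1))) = -5 /84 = -0.06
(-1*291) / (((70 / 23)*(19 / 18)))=-60237 / 665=-90.58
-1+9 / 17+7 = 111 / 17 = 6.53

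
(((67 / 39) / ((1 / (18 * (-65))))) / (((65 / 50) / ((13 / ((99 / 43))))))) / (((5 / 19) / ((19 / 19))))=-33175.15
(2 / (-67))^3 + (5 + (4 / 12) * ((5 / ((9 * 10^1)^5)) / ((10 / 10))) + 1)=6.00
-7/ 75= -0.09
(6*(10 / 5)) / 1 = 12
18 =18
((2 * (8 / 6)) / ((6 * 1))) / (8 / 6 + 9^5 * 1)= 0.00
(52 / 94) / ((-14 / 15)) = -0.59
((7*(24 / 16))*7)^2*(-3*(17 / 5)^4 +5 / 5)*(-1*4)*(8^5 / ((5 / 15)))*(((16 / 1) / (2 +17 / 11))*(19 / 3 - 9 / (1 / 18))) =-596762904104848.59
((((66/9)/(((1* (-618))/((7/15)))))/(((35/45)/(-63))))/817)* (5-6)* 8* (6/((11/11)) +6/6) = -12936/420755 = -0.03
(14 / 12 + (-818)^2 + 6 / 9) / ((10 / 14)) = 5620657 / 6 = 936776.17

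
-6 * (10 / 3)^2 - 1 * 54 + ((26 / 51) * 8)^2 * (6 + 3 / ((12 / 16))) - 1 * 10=92776 / 2601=35.67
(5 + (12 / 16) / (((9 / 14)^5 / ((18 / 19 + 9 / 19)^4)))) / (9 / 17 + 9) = 72792589 / 21112002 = 3.45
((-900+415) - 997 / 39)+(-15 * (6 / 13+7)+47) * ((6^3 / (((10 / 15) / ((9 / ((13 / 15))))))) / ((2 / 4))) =-221758216 / 507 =-437392.93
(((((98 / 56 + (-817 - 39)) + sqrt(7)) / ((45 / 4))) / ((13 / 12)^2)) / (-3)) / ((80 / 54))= 61506 / 4225 - 72* sqrt(7) / 4225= 14.51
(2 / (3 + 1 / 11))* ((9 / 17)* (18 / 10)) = 891 / 1445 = 0.62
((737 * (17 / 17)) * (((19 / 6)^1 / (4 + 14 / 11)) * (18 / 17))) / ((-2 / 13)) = -3046.29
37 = 37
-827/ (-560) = 827/ 560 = 1.48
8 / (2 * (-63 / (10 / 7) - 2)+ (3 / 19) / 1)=-95 / 1093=-0.09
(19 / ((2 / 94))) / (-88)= -10.15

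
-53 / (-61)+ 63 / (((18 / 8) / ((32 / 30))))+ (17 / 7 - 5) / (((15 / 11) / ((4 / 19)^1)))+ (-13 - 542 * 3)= -195766058 / 121695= -1608.66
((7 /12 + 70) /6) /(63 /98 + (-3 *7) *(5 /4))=-5929 /12906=-0.46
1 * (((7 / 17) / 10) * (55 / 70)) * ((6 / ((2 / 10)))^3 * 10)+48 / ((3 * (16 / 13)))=148721 / 17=8748.29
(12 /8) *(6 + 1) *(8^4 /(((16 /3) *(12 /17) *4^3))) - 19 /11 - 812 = -635.23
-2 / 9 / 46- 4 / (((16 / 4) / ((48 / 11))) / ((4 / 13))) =-39887 / 29601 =-1.35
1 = 1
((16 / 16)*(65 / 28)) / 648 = 65 / 18144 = 0.00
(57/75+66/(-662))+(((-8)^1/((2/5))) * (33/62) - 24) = -8717966/256525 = -33.98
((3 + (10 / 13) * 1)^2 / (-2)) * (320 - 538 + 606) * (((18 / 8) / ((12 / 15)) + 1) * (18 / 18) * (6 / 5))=-42620151 / 3380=-12609.51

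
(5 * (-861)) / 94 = -4305 / 94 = -45.80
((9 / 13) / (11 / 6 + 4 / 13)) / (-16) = -27 / 1336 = -0.02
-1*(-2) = 2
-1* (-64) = 64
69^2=4761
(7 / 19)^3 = 343 / 6859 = 0.05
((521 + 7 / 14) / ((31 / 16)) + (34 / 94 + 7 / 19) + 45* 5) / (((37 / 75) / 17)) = 17467600725 / 1024271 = 17053.69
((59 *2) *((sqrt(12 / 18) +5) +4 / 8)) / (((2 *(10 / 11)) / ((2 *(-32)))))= -114224 / 5 - 20768 *sqrt(6) / 15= -26236.20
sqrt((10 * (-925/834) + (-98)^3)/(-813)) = sqrt(14784392742941)/113007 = 34.02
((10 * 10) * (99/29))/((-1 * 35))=-1980/203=-9.75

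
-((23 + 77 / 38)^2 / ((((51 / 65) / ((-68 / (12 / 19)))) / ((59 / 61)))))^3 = 57233680945350732159380875 / 99639211456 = 574409212086395.70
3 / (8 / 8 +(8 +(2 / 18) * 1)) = 27 / 82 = 0.33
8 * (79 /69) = 632 /69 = 9.16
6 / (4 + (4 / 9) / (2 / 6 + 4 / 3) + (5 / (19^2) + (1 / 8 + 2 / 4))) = 1.22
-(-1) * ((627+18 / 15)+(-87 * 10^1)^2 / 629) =1831.54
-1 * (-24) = 24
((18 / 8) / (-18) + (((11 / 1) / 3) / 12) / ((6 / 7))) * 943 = 23575 / 108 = 218.29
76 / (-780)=-19 / 195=-0.10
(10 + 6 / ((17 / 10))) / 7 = 230 / 119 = 1.93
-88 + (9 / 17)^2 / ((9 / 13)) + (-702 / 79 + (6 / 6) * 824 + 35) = 762.52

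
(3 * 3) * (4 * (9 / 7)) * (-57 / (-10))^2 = 1503.82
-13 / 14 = -0.93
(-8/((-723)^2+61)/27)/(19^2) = -4/2547817065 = -0.00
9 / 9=1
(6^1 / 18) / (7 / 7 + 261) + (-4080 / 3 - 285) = -1292969 / 786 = -1645.00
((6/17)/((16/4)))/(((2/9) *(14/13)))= 351/952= 0.37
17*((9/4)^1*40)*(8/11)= 12240/11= 1112.73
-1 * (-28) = 28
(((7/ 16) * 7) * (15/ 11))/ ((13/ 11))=735/ 208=3.53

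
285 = 285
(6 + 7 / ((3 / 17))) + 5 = 152 / 3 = 50.67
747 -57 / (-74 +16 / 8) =17947 / 24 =747.79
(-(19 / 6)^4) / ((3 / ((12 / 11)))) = -130321 / 3564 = -36.57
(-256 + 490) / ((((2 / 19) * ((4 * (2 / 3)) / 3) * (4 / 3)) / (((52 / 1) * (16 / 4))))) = 780273 / 2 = 390136.50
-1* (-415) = 415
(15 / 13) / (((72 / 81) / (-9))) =-1215 / 104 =-11.68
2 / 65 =0.03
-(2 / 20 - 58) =579 / 10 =57.90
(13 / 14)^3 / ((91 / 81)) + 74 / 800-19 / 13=-8194869 / 12485200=-0.66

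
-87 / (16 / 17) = -1479 / 16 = -92.44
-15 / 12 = -5 / 4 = -1.25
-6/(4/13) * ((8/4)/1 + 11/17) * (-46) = 2374.41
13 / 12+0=13 / 12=1.08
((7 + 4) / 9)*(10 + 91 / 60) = 14.08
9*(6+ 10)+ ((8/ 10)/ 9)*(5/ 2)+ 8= 152.22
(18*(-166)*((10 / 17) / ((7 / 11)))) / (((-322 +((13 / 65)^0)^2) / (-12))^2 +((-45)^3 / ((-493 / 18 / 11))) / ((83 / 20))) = -12658124160 / 43695131417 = -0.29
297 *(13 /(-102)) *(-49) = 63063 /34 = 1854.79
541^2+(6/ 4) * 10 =292696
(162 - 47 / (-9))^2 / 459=2265025 / 37179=60.92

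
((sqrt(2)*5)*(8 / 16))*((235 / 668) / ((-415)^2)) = 47*sqrt(2) / 9203704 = 0.00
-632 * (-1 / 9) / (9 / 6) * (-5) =-6320 / 27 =-234.07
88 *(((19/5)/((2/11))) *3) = 27588/5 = 5517.60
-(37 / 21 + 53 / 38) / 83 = -2519 / 66234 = -0.04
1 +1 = 2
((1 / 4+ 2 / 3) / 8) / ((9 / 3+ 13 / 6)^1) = 11 / 496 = 0.02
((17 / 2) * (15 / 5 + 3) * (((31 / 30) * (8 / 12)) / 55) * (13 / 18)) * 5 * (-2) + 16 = 16909 / 1485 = 11.39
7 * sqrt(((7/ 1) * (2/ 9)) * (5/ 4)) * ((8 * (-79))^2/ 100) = 349496 * sqrt(70)/ 75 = 38987.91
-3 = -3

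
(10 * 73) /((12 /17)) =6205 /6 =1034.17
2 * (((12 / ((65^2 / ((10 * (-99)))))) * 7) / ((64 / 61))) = -126819 / 3380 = -37.52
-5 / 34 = -0.15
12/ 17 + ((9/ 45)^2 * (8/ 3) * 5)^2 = 3788/ 3825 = 0.99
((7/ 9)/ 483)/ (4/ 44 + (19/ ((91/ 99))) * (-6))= -1001/ 77038155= -0.00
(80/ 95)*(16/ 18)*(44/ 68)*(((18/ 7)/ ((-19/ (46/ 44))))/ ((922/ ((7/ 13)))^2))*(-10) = 51520/ 220416792713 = 0.00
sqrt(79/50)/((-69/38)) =-0.69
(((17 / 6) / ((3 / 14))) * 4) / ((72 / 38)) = 27.91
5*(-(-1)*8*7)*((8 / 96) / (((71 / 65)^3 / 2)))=35.81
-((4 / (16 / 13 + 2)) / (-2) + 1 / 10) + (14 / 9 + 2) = 2567 / 630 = 4.07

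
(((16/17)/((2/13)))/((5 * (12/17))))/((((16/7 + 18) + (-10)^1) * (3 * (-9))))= -0.01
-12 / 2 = -6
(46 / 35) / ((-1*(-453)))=46 / 15855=0.00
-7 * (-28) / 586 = 98 / 293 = 0.33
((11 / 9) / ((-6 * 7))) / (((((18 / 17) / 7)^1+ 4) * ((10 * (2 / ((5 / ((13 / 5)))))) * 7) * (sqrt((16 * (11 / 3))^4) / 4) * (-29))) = 85 / 22026740736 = 0.00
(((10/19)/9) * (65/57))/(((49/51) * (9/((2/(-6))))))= -0.00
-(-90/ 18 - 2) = 7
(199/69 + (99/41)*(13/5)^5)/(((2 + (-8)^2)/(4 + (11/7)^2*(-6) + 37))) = 1643394288157/14295290625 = 114.96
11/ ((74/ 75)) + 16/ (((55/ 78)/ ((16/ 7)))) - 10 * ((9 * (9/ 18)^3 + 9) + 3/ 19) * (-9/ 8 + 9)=-6467696397/ 8660960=-746.76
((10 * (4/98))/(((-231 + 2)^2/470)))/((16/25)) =29375/5139218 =0.01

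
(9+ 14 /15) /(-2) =-4.97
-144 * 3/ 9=-48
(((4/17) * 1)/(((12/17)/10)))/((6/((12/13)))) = 0.51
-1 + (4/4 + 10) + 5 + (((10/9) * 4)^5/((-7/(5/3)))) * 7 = -2875.25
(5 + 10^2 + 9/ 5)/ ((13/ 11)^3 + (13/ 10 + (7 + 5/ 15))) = 4264524/ 410639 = 10.39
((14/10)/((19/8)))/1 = 56/95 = 0.59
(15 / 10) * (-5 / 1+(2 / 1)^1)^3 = -81 / 2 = -40.50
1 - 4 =-3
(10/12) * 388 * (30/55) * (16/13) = 31040/143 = 217.06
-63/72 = -7/8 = -0.88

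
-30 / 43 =-0.70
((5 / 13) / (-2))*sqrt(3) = -5*sqrt(3) / 26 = -0.33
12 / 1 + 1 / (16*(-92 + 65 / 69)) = 12.00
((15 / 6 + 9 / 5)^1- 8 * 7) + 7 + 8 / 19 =-44.28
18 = 18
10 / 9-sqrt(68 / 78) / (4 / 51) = 10 / 9-17 * sqrt(1326) / 52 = -10.79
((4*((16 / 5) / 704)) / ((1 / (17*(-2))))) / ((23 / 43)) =-1462 / 1265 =-1.16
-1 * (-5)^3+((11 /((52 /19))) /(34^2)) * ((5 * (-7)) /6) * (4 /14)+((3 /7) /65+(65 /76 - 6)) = 14373551239 /119923440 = 119.86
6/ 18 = 1/ 3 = 0.33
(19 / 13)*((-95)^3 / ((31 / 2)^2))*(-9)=586444500 / 12493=46941.85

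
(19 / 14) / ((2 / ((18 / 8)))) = 171 / 112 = 1.53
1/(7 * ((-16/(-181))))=181/112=1.62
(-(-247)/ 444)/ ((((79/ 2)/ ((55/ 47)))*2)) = 13585/ 1648572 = 0.01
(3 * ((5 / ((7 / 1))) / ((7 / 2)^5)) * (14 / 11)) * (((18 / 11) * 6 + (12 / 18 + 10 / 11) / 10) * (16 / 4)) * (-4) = -1685504 / 2033647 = -0.83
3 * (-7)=-21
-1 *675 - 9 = -684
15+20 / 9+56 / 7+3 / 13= 2978 / 117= 25.45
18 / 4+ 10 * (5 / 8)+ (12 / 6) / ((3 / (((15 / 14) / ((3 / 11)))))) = 1123 / 84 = 13.37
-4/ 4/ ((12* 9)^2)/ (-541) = 1/ 6310224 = 0.00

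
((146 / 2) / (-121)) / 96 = -73 / 11616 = -0.01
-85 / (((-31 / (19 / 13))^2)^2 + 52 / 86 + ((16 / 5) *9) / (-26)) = -30961011575 / 73722646539069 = -0.00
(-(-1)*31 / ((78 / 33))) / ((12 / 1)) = 341 / 312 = 1.09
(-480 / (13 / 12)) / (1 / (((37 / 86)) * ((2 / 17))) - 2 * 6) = -213120 / 3731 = -57.12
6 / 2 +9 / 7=30 / 7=4.29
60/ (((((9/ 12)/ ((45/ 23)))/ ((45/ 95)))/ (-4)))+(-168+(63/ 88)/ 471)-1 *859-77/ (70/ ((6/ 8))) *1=-19990331051/ 15093980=-1324.39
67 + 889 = 956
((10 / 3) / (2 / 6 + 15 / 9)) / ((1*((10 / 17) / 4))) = 34 / 3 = 11.33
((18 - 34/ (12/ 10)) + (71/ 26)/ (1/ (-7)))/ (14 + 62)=-2297/ 5928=-0.39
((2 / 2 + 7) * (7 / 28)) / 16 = 1 / 8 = 0.12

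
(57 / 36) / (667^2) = 19 / 5338668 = 0.00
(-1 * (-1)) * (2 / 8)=1 / 4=0.25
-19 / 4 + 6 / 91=-1705 / 364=-4.68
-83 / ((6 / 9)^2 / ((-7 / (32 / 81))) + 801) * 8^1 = -0.83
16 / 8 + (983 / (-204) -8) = -2207 / 204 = -10.82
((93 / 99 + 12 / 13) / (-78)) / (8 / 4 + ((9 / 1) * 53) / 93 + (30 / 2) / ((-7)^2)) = -1213681 / 377919828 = -0.00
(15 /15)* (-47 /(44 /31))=-1457 /44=-33.11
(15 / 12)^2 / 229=25 / 3664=0.01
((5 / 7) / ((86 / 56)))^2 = 400 / 1849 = 0.22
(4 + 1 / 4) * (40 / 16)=85 / 8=10.62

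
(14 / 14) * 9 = 9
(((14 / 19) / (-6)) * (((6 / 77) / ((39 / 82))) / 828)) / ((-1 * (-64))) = -41 / 107984448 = -0.00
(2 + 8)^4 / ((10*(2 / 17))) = 8500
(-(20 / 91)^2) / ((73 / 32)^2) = -409600 / 44129449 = -0.01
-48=-48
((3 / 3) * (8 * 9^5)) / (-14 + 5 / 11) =-5196312 / 149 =-34874.58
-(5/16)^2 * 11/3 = -275/768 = -0.36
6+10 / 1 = 16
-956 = -956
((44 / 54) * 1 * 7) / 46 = 77 / 621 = 0.12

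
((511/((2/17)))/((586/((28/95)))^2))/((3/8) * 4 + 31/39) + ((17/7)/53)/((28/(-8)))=-0.01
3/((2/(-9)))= -27/2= -13.50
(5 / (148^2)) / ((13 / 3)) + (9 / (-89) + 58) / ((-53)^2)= 1471077071 / 71188284752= 0.02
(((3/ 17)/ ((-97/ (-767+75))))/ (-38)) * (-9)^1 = 0.30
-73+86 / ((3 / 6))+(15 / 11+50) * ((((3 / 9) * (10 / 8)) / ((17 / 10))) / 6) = 101.10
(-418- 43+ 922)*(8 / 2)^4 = 118016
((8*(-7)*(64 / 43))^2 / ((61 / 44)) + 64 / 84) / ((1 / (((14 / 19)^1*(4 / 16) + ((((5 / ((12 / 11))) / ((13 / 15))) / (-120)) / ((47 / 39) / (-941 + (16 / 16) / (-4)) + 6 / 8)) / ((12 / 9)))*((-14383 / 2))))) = -21032496774294761821 / 4166341293828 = -5048193.44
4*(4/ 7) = 16/ 7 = 2.29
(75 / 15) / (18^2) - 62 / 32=-2491 / 1296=-1.92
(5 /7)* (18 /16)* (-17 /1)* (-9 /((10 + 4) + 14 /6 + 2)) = 4131 /616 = 6.71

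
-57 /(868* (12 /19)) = -361 /3472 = -0.10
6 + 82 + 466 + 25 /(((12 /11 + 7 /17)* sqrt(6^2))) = 938719 /1686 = 556.77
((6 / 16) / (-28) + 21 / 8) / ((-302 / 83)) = -48555 / 67648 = -0.72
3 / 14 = 0.21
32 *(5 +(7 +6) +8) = 832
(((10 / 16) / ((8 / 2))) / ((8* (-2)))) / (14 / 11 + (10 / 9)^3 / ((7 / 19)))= -280665 / 143586304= -0.00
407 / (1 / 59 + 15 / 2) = 54.14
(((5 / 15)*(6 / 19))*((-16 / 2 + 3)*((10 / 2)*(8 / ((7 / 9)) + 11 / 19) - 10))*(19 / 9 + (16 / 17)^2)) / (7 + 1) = -25528625 / 2921212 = -8.74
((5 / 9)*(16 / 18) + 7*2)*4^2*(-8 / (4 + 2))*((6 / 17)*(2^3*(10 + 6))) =-13968.64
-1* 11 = -11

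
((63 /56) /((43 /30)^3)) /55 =6075 /874577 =0.01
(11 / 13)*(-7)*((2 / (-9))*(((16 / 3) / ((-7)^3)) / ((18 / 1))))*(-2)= 352 / 154791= 0.00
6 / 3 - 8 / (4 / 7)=-12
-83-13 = -96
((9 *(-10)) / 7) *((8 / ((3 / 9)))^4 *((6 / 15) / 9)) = -1327104 / 7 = -189586.29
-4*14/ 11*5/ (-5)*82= 4592/ 11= 417.45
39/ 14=2.79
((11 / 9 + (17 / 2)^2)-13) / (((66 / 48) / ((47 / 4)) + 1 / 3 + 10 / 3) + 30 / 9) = 102319 / 12042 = 8.50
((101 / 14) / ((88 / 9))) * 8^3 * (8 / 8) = 377.77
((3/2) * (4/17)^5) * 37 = 56832/1419857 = 0.04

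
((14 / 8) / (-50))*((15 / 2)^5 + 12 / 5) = -26580813 / 32000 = -830.65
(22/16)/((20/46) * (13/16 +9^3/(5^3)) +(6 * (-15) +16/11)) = -69575/4334221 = -0.02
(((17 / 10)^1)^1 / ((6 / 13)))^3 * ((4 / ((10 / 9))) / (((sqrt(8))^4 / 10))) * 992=334609691 / 12000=27884.14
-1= -1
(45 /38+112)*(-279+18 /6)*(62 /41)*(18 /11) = -60217128 /779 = -77300.55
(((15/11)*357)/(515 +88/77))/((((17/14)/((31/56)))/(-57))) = -3896235/158972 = -24.51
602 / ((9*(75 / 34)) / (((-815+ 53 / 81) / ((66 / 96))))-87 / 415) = -8964731834240 / 3371440911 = -2659.02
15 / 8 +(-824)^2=5431823 / 8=678977.88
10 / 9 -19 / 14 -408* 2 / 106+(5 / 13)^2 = -8798669 / 1128582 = -7.80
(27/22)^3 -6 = -44205/10648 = -4.15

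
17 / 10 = 1.70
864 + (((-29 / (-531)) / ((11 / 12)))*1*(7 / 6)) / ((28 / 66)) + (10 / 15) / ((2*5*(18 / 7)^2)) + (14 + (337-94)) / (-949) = 235082084039 / 272116260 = 863.90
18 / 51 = 0.35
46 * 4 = 184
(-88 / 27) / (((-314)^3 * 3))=11 / 313461333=0.00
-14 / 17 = -0.82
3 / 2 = 1.50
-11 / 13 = -0.85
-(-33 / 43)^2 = -1089 / 1849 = -0.59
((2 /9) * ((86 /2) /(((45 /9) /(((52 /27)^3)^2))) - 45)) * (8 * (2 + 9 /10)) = 177008252482264 /87169610025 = 2030.62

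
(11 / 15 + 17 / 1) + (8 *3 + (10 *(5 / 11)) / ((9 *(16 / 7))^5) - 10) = 54033221947019 / 1702727516160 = 31.73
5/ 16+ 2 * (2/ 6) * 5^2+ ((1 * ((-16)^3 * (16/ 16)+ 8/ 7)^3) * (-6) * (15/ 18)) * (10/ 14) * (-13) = -3187877220373.19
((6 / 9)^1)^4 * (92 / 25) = 1472 / 2025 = 0.73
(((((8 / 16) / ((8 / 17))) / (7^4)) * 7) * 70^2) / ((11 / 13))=5525 / 308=17.94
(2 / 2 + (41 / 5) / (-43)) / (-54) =-29 / 1935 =-0.01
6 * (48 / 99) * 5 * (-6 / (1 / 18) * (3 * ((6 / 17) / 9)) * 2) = -369.63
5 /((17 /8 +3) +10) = 40 /121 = 0.33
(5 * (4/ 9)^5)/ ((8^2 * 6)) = 40/ 177147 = 0.00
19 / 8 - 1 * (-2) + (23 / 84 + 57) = 10357 / 168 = 61.65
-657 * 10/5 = -1314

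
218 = 218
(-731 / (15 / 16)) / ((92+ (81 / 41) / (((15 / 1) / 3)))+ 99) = -7052 / 1731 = -4.07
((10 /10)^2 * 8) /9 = 0.89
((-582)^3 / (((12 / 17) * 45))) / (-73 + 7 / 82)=2544532324 / 29895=85115.65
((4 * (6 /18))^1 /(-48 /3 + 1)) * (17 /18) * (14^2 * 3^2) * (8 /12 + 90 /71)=-2745568 /9585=-286.44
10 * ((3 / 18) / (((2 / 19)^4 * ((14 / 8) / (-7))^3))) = -2606420 / 3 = -868806.67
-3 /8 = -0.38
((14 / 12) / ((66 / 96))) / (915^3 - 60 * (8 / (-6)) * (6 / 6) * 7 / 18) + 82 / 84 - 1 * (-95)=305711159747911 / 3185281247610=95.98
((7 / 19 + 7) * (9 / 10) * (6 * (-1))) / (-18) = 42 / 19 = 2.21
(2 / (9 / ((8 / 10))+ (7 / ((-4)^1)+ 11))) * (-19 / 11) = -76 / 451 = -0.17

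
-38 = -38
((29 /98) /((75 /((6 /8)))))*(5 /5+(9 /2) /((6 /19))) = 1769 /39200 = 0.05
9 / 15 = 3 / 5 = 0.60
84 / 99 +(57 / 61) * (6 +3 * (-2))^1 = 28 / 33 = 0.85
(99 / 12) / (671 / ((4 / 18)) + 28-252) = 33 / 11182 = 0.00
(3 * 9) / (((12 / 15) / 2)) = 135 / 2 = 67.50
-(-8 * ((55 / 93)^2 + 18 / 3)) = 439352 / 8649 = 50.80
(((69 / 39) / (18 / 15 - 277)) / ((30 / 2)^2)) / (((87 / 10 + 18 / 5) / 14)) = -92 / 2835027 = -0.00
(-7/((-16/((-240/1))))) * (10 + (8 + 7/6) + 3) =-4655/2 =-2327.50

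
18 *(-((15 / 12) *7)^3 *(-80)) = 1929375 / 2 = 964687.50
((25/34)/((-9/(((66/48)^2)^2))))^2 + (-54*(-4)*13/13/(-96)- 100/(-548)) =-426617504121127/215220341440512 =-1.98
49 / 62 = 0.79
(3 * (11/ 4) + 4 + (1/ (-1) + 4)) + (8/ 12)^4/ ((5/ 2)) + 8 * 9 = 141473/ 1620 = 87.33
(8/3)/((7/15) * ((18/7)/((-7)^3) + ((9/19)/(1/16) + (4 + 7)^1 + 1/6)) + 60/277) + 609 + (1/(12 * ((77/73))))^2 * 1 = 151473717628678589/248601291002064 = 609.30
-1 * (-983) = 983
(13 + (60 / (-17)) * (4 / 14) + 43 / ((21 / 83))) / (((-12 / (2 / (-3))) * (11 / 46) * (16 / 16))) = 1493942 / 35343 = 42.27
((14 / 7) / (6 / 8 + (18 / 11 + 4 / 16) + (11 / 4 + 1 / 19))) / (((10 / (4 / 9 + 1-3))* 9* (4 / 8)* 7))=-3344 / 1841535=-0.00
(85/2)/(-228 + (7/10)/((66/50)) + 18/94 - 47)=-131835/850811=-0.15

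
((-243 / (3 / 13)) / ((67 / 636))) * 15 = -149934.63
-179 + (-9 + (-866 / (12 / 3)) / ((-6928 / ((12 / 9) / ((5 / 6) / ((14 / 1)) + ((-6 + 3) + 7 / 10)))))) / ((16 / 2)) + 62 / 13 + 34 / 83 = -2842111835 / 16245424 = -174.95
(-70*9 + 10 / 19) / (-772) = 2990 / 3667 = 0.82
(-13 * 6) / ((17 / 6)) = -468 / 17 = -27.53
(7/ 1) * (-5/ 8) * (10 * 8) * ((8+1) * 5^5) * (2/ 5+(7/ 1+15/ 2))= -146671875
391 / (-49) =-7.98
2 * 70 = 140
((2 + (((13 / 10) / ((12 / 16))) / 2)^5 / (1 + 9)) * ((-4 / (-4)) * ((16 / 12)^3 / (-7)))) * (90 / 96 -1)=31117586 / 717609375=0.04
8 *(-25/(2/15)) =-1500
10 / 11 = 0.91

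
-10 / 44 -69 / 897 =-87 / 286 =-0.30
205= 205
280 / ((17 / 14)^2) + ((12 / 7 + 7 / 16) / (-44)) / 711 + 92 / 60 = 969207837547 / 5063002560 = 191.43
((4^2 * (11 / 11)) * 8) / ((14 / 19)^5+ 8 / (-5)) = -198087920 / 2139959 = -92.57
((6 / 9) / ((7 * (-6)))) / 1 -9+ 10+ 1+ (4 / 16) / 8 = 2.02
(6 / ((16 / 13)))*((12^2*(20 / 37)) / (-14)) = -7020 / 259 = -27.10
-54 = -54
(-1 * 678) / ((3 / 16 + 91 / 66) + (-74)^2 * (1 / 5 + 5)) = -1789920 / 75178663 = -0.02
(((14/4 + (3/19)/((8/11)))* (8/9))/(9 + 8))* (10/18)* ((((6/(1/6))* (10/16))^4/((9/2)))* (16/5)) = 6356250/323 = 19678.79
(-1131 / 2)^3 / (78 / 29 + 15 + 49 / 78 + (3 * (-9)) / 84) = -11453770047447 / 1139822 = -10048735.72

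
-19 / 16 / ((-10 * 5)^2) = -19 / 40000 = -0.00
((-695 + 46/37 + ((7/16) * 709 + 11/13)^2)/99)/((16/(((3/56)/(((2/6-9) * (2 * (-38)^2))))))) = -8092149911/62351373500416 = -0.00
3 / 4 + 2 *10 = 83 / 4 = 20.75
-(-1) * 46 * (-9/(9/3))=-138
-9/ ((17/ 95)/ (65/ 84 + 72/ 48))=-54435/ 476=-114.36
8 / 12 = 2 / 3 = 0.67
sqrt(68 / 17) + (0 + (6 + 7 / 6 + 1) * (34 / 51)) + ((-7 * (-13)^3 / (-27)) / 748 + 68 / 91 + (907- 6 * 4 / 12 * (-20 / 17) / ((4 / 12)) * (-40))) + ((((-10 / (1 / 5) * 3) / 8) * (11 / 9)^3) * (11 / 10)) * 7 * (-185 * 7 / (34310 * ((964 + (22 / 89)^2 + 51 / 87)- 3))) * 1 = 348304988023005895423 / 551039096383487712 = 632.09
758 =758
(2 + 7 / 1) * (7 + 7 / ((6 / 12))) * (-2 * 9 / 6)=-567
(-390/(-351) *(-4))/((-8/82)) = 410/9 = 45.56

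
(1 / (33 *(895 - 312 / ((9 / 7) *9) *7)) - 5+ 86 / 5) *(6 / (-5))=-76772064 / 5243975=-14.64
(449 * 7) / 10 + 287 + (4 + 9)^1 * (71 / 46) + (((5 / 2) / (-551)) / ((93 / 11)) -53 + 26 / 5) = 573.56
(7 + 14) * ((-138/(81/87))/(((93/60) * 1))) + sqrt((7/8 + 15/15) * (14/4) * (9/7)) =-186760/93 + 3 * sqrt(15)/4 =-2005.27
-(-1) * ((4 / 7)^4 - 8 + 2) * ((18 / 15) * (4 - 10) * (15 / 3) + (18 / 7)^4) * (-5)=1311705000 / 5764801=227.54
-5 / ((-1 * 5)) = 1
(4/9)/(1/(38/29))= 152/261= 0.58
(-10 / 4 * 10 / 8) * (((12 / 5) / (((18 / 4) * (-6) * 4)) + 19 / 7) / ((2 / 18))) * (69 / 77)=-67.85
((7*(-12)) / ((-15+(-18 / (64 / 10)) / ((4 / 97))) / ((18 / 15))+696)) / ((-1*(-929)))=-1536 / 10645411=-0.00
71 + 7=78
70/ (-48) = -1.46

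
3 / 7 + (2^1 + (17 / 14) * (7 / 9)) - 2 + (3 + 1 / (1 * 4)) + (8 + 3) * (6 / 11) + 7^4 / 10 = 315911 / 1260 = 250.72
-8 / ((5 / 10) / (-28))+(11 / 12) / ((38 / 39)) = 68239 / 152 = 448.94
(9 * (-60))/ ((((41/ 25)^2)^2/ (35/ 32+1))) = -3533203125/ 22606088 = -156.29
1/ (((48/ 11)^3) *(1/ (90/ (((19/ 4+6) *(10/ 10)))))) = 6655/ 66048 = 0.10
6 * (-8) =-48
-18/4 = -9/2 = -4.50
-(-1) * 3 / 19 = 3 / 19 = 0.16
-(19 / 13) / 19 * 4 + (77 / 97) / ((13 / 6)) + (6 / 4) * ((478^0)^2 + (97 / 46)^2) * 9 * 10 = 1962114959 / 2668276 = 735.35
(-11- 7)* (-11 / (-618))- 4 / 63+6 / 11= 11533 / 71379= 0.16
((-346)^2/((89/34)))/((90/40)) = 16281376/801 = 20326.31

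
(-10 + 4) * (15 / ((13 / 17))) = -1530 / 13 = -117.69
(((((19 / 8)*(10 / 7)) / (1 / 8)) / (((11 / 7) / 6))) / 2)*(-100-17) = -66690 / 11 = -6062.73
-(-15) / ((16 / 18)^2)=1215 / 64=18.98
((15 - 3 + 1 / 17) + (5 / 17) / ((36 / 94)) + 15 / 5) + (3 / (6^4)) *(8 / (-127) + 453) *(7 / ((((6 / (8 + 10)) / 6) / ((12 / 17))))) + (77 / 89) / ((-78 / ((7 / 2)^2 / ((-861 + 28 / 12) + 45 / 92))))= 1161675030849239 / 10649880401238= 109.08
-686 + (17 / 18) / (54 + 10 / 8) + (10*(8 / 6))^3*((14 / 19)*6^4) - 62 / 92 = 231398839847 / 102258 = 2262892.29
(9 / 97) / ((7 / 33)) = 297 / 679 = 0.44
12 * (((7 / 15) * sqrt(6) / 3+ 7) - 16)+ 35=-68.43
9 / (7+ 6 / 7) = 1.15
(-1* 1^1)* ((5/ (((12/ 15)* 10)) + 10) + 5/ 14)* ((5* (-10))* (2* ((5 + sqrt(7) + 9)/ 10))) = 3075* sqrt(7)/ 28 + 3075/ 2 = 1828.06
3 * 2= 6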